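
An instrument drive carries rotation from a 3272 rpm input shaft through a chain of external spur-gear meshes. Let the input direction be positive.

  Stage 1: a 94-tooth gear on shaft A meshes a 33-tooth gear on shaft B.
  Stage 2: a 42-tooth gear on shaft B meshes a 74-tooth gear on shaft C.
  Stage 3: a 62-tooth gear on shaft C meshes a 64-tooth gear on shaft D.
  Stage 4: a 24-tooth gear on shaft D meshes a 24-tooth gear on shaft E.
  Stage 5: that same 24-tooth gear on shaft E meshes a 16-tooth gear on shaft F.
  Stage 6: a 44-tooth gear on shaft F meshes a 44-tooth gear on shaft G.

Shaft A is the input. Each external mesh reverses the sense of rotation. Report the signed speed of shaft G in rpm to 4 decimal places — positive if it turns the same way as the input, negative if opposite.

+7686.8385 rpm (same as input, |ω| = 7686.8385 rpm)

Stage 1 [94T→33T]: ω = 3272.0000×94/33 = 9320.2424 rpm, dir flips to −; running = −9320.2424
Stage 2 [42T→74T]: ω = 9320.2424×42/74 = 5289.8673 rpm, dir flips to +; running = +5289.8673
Stage 3 [62T→64T]: ω = 5289.8673×62/64 = 5124.5590 rpm, dir flips to −; running = −5124.5590
Stage 4 [24T→24T]: ω = 5124.5590×24/24 = 5124.5590 rpm, dir flips to +; running = +5124.5590
Stage 5 [24T→16T]: ω = 5124.5590×24/16 = 7686.8385 rpm, dir flips to −; running = −7686.8385
Stage 6 [44T→44T]: ω = 7686.8385×44/44 = 7686.8385 rpm, dir flips to +; running = +7686.8385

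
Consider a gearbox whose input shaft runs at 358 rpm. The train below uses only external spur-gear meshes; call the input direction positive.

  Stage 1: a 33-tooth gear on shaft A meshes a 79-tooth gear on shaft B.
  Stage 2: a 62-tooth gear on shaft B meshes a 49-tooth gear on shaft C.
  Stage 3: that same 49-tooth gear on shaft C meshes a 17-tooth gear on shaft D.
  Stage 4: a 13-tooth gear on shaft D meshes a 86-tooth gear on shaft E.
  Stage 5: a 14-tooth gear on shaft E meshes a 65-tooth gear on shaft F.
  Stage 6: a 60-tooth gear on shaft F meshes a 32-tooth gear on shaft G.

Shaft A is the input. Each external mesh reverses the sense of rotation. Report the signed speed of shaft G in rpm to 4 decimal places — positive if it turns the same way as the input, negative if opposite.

Stage 1 [33T→79T]: ω = 358.0000×33/79 = 149.5443 rpm, dir flips to −; running = −149.5443
Stage 2 [62T→49T]: ω = 149.5443×62/49 = 189.2193 rpm, dir flips to +; running = +189.2193
Stage 3 [49T→17T]: ω = 189.2193×49/17 = 545.3969 rpm, dir flips to −; running = −545.3969
Stage 4 [13T→86T]: ω = 545.3969×13/86 = 82.4437 rpm, dir flips to +; running = +82.4437
Stage 5 [14T→65T]: ω = 82.4437×14/65 = 17.7571 rpm, dir flips to −; running = −17.7571
Stage 6 [60T→32T]: ω = 17.7571×60/32 = 33.2946 rpm, dir flips to +; running = +33.2946

+33.2946 rpm (same as input, |ω| = 33.2946 rpm)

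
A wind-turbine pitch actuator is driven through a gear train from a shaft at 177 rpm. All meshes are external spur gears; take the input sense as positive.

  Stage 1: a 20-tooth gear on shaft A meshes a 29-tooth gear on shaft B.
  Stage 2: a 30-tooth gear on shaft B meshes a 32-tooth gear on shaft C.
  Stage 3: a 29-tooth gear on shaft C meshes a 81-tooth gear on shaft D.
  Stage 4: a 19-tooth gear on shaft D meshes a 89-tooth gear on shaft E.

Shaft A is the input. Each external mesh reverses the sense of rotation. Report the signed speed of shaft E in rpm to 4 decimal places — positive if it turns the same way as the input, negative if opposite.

Stage 1 [20T→29T]: ω = 177.0000×20/29 = 122.0690 rpm, dir flips to −; running = −122.0690
Stage 2 [30T→32T]: ω = 122.0690×30/32 = 114.4397 rpm, dir flips to +; running = +114.4397
Stage 3 [29T→81T]: ω = 114.4397×29/81 = 40.9722 rpm, dir flips to −; running = −40.9722
Stage 4 [19T→89T]: ω = 40.9722×19/89 = 8.7469 rpm, dir flips to +; running = +8.7469

+8.7469 rpm (same as input, |ω| = 8.7469 rpm)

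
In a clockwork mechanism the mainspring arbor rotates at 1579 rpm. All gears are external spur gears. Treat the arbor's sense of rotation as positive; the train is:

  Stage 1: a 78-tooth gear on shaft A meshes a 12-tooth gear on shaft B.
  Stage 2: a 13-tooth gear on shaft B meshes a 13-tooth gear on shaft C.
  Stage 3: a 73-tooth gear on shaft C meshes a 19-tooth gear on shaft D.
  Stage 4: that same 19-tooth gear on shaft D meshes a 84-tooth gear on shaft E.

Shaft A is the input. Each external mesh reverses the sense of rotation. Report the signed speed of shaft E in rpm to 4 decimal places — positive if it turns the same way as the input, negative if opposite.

+8919.4702 rpm (same as input, |ω| = 8919.4702 rpm)

Stage 1 [78T→12T]: ω = 1579.0000×78/12 = 10263.5000 rpm, dir flips to −; running = −10263.5000
Stage 2 [13T→13T]: ω = 10263.5000×13/13 = 10263.5000 rpm, dir flips to +; running = +10263.5000
Stage 3 [73T→19T]: ω = 10263.5000×73/19 = 39433.4474 rpm, dir flips to −; running = −39433.4474
Stage 4 [19T→84T]: ω = 39433.4474×19/84 = 8919.4702 rpm, dir flips to +; running = +8919.4702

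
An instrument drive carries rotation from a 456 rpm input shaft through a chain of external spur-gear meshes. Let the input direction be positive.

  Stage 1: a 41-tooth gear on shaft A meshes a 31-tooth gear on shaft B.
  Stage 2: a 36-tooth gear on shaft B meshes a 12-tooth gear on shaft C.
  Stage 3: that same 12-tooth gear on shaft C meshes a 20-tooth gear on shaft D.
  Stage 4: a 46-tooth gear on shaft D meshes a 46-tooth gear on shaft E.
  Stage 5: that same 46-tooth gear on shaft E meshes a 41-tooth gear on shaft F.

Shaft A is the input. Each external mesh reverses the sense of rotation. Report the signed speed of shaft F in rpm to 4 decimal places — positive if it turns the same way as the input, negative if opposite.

Stage 1 [41T→31T]: ω = 456.0000×41/31 = 603.0968 rpm, dir flips to −; running = −603.0968
Stage 2 [36T→12T]: ω = 603.0968×36/12 = 1809.2903 rpm, dir flips to +; running = +1809.2903
Stage 3 [12T→20T]: ω = 1809.2903×12/20 = 1085.5742 rpm, dir flips to −; running = −1085.5742
Stage 4 [46T→46T]: ω = 1085.5742×46/46 = 1085.5742 rpm, dir flips to +; running = +1085.5742
Stage 5 [46T→41T]: ω = 1085.5742×46/41 = 1217.9613 rpm, dir flips to −; running = −1217.9613

-1217.9613 rpm (opposite to input, |ω| = 1217.9613 rpm)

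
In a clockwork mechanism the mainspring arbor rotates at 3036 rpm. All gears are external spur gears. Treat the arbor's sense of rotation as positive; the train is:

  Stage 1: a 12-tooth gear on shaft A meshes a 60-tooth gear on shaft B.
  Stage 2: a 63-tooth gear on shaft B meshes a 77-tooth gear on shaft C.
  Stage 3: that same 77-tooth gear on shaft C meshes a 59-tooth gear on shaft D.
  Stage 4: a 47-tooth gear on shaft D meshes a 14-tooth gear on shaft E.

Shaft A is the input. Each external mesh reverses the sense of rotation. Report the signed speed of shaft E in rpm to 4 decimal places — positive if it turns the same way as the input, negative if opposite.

+2176.6576 rpm (same as input, |ω| = 2176.6576 rpm)

Stage 1 [12T→60T]: ω = 3036.0000×12/60 = 607.2000 rpm, dir flips to −; running = −607.2000
Stage 2 [63T→77T]: ω = 607.2000×63/77 = 496.8000 rpm, dir flips to +; running = +496.8000
Stage 3 [77T→59T]: ω = 496.8000×77/59 = 648.3661 rpm, dir flips to −; running = −648.3661
Stage 4 [47T→14T]: ω = 648.3661×47/14 = 2176.6576 rpm, dir flips to +; running = +2176.6576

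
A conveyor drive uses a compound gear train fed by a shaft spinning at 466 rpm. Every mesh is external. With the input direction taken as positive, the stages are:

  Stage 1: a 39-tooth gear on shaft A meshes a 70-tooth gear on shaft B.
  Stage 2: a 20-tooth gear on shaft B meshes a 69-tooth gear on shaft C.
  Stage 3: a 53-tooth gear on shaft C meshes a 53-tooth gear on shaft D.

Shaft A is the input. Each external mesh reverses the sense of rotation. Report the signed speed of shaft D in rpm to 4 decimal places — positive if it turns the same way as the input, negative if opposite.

-75.2547 rpm (opposite to input, |ω| = 75.2547 rpm)

Stage 1 [39T→70T]: ω = 466.0000×39/70 = 259.6286 rpm, dir flips to −; running = −259.6286
Stage 2 [20T→69T]: ω = 259.6286×20/69 = 75.2547 rpm, dir flips to +; running = +75.2547
Stage 3 [53T→53T]: ω = 75.2547×53/53 = 75.2547 rpm, dir flips to −; running = −75.2547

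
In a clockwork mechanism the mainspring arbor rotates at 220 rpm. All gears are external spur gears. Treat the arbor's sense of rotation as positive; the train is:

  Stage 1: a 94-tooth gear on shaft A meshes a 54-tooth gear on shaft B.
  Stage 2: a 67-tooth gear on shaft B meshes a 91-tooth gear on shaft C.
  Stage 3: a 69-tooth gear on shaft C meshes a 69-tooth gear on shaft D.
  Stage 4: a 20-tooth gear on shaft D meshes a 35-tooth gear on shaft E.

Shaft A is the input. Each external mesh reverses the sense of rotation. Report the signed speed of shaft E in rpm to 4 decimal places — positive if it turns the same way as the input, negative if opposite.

+161.1210 rpm (same as input, |ω| = 161.1210 rpm)

Stage 1 [94T→54T]: ω = 220.0000×94/54 = 382.9630 rpm, dir flips to −; running = −382.9630
Stage 2 [67T→91T]: ω = 382.9630×67/91 = 281.9617 rpm, dir flips to +; running = +281.9617
Stage 3 [69T→69T]: ω = 281.9617×69/69 = 281.9617 rpm, dir flips to −; running = −281.9617
Stage 4 [20T→35T]: ω = 281.9617×20/35 = 161.1210 rpm, dir flips to +; running = +161.1210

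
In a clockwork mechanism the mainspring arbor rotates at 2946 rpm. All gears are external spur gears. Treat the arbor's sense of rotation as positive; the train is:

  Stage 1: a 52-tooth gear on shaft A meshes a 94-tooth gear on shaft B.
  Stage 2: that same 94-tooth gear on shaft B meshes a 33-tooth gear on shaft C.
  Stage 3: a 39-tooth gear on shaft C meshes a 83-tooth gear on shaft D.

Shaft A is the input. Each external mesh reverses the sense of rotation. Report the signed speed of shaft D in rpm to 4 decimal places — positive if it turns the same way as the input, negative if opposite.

-2181.2662 rpm (opposite to input, |ω| = 2181.2662 rpm)

Stage 1 [52T→94T]: ω = 2946.0000×52/94 = 1629.7021 rpm, dir flips to −; running = −1629.7021
Stage 2 [94T→33T]: ω = 1629.7021×94/33 = 4642.1818 rpm, dir flips to +; running = +4642.1818
Stage 3 [39T→83T]: ω = 4642.1818×39/83 = 2181.2662 rpm, dir flips to −; running = −2181.2662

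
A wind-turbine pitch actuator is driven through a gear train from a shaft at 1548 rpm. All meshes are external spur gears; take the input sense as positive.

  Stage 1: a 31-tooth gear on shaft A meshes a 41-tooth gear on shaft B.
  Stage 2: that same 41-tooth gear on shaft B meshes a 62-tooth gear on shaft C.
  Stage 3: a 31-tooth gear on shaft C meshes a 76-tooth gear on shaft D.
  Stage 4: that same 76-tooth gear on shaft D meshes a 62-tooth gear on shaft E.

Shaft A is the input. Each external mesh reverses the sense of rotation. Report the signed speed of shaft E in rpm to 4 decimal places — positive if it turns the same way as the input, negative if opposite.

Stage 1 [31T→41T]: ω = 1548.0000×31/41 = 1170.4390 rpm, dir flips to −; running = −1170.4390
Stage 2 [41T→62T]: ω = 1170.4390×41/62 = 774.0000 rpm, dir flips to +; running = +774.0000
Stage 3 [31T→76T]: ω = 774.0000×31/76 = 315.7105 rpm, dir flips to −; running = −315.7105
Stage 4 [76T→62T]: ω = 315.7105×76/62 = 387.0000 rpm, dir flips to +; running = +387.0000

+387.0000 rpm (same as input, |ω| = 387.0000 rpm)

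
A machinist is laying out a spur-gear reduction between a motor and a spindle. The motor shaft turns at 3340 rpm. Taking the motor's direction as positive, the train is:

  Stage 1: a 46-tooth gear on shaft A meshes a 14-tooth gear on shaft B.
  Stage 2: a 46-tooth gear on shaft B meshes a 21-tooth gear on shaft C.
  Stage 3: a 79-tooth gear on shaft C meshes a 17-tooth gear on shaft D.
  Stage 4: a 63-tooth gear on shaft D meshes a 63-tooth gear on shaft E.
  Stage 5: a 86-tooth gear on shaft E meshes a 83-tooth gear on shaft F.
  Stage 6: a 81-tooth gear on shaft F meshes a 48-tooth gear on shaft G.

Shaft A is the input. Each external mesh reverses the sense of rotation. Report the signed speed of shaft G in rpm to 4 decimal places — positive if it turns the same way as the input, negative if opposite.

Stage 1 [46T→14T]: ω = 3340.0000×46/14 = 10974.2857 rpm, dir flips to −; running = −10974.2857
Stage 2 [46T→21T]: ω = 10974.2857×46/21 = 24038.9116 rpm, dir flips to +; running = +24038.9116
Stage 3 [79T→17T]: ω = 24038.9116×79/17 = 111710.2361 rpm, dir flips to −; running = −111710.2361
Stage 4 [63T→63T]: ω = 111710.2361×63/63 = 111710.2361 rpm, dir flips to +; running = +111710.2361
Stage 5 [86T→83T]: ω = 111710.2361×86/83 = 115747.9555 rpm, dir flips to −; running = −115747.9555
Stage 6 [81T→48T]: ω = 115747.9555×81/48 = 195324.6749 rpm, dir flips to +; running = +195324.6749

+195324.6749 rpm (same as input, |ω| = 195324.6749 rpm)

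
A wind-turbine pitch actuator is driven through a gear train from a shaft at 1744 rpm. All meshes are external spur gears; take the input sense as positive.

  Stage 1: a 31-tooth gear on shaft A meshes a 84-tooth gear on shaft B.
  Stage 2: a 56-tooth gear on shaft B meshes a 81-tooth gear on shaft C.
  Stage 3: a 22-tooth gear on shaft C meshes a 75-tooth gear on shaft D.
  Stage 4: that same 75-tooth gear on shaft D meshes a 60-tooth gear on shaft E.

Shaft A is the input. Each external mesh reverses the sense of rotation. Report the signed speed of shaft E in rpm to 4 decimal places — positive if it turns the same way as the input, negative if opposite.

+163.1561 rpm (same as input, |ω| = 163.1561 rpm)

Stage 1 [31T→84T]: ω = 1744.0000×31/84 = 643.6190 rpm, dir flips to −; running = −643.6190
Stage 2 [56T→81T]: ω = 643.6190×56/81 = 444.9712 rpm, dir flips to +; running = +444.9712
Stage 3 [22T→75T]: ω = 444.9712×22/75 = 130.5249 rpm, dir flips to −; running = −130.5249
Stage 4 [75T→60T]: ω = 130.5249×75/60 = 163.1561 rpm, dir flips to +; running = +163.1561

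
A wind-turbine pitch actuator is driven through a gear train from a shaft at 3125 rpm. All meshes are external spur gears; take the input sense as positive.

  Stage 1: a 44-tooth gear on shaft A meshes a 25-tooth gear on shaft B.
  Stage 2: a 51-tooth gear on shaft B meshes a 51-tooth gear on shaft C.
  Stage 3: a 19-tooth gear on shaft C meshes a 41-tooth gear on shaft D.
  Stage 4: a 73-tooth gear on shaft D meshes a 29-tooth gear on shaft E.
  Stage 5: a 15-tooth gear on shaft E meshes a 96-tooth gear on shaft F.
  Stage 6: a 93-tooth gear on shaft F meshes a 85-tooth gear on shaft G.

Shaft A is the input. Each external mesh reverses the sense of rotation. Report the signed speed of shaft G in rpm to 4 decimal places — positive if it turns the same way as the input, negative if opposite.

Stage 1 [44T→25T]: ω = 3125.0000×44/25 = 5500.0000 rpm, dir flips to −; running = −5500.0000
Stage 2 [51T→51T]: ω = 5500.0000×51/51 = 5500.0000 rpm, dir flips to +; running = +5500.0000
Stage 3 [19T→41T]: ω = 5500.0000×19/41 = 2548.7805 rpm, dir flips to −; running = −2548.7805
Stage 4 [73T→29T]: ω = 2548.7805×73/29 = 6415.8957 rpm, dir flips to +; running = +6415.8957
Stage 5 [15T→96T]: ω = 6415.8957×15/96 = 1002.4837 rpm, dir flips to −; running = −1002.4837
Stage 6 [93T→85T]: ω = 1002.4837×93/85 = 1096.8351 rpm, dir flips to +; running = +1096.8351

+1096.8351 rpm (same as input, |ω| = 1096.8351 rpm)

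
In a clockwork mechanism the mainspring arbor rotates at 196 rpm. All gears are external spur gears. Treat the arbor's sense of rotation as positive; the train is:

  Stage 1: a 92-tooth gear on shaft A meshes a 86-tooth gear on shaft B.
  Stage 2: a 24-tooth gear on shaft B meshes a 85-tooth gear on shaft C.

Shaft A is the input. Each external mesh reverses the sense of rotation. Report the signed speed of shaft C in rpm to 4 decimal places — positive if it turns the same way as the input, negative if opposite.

+59.2022 rpm (same as input, |ω| = 59.2022 rpm)

Stage 1 [92T→86T]: ω = 196.0000×92/86 = 209.6744 rpm, dir flips to −; running = −209.6744
Stage 2 [24T→85T]: ω = 209.6744×24/85 = 59.2022 rpm, dir flips to +; running = +59.2022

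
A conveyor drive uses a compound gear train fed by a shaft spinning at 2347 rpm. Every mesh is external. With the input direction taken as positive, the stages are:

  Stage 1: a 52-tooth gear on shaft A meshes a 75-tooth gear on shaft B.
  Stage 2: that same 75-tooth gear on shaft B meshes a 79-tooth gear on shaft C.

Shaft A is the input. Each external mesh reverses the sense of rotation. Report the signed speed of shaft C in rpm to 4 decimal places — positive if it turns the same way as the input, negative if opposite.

Stage 1 [52T→75T]: ω = 2347.0000×52/75 = 1627.2533 rpm, dir flips to −; running = −1627.2533
Stage 2 [75T→79T]: ω = 1627.2533×75/79 = 1544.8608 rpm, dir flips to +; running = +1544.8608

+1544.8608 rpm (same as input, |ω| = 1544.8608 rpm)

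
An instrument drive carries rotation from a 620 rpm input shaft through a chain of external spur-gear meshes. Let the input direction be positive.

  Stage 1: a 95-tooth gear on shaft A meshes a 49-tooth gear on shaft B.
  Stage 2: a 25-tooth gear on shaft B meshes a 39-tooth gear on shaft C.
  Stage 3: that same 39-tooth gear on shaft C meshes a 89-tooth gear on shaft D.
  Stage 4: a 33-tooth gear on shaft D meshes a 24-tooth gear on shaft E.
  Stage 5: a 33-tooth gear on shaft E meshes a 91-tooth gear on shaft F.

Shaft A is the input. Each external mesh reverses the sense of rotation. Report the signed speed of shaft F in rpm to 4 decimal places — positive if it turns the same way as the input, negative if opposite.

-168.3621 rpm (opposite to input, |ω| = 168.3621 rpm)

Stage 1 [95T→49T]: ω = 620.0000×95/49 = 1202.0408 rpm, dir flips to −; running = −1202.0408
Stage 2 [25T→39T]: ω = 1202.0408×25/39 = 770.5390 rpm, dir flips to +; running = +770.5390
Stage 3 [39T→89T]: ω = 770.5390×39/89 = 337.6519 rpm, dir flips to −; running = −337.6519
Stage 4 [33T→24T]: ω = 337.6519×33/24 = 464.2714 rpm, dir flips to +; running = +464.2714
Stage 5 [33T→91T]: ω = 464.2714×33/91 = 168.3621 rpm, dir flips to −; running = −168.3621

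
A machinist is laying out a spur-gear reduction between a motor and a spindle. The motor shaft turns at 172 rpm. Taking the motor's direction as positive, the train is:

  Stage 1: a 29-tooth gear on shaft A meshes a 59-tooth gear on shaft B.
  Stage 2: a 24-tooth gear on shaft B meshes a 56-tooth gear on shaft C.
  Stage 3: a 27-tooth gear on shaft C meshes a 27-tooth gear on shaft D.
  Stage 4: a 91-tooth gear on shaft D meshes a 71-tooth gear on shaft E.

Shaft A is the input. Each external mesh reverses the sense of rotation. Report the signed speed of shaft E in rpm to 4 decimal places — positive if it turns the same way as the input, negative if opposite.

Stage 1 [29T→59T]: ω = 172.0000×29/59 = 84.5424 rpm, dir flips to −; running = −84.5424
Stage 2 [24T→56T]: ω = 84.5424×24/56 = 36.2324 rpm, dir flips to +; running = +36.2324
Stage 3 [27T→27T]: ω = 36.2324×27/27 = 36.2324 rpm, dir flips to −; running = −36.2324
Stage 4 [91T→71T]: ω = 36.2324×91/71 = 46.4388 rpm, dir flips to +; running = +46.4388

+46.4388 rpm (same as input, |ω| = 46.4388 rpm)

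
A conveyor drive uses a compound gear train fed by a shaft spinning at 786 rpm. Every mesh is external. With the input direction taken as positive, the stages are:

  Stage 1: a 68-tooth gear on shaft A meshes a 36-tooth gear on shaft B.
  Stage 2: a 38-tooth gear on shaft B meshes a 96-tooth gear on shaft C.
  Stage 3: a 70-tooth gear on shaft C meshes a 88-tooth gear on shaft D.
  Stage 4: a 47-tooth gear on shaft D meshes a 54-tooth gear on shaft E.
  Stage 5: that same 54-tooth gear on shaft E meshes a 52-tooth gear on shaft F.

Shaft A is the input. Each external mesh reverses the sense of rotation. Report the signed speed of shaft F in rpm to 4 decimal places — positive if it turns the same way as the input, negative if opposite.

-422.5238 rpm (opposite to input, |ω| = 422.5238 rpm)

Stage 1 [68T→36T]: ω = 786.0000×68/36 = 1484.6667 rpm, dir flips to −; running = −1484.6667
Stage 2 [38T→96T]: ω = 1484.6667×38/96 = 587.6806 rpm, dir flips to +; running = +587.6806
Stage 3 [70T→88T]: ω = 587.6806×70/88 = 467.4732 rpm, dir flips to −; running = −467.4732
Stage 4 [47T→54T]: ω = 467.4732×47/54 = 406.8748 rpm, dir flips to +; running = +406.8748
Stage 5 [54T→52T]: ω = 406.8748×54/52 = 422.5238 rpm, dir flips to −; running = −422.5238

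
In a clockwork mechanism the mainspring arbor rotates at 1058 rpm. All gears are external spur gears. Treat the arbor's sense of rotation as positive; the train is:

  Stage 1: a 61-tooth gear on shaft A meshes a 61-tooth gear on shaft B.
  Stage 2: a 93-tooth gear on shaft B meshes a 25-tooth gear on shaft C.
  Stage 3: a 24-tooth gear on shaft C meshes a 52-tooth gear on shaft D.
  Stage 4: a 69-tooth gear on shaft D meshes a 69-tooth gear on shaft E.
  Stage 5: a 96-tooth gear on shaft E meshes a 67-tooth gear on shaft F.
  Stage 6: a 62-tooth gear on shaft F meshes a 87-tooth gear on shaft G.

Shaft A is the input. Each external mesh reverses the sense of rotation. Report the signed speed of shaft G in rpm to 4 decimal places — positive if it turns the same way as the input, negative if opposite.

Stage 1 [61T→61T]: ω = 1058.0000×61/61 = 1058.0000 rpm, dir flips to −; running = −1058.0000
Stage 2 [93T→25T]: ω = 1058.0000×93/25 = 3935.7600 rpm, dir flips to +; running = +3935.7600
Stage 3 [24T→52T]: ω = 3935.7600×24/52 = 1816.5046 rpm, dir flips to −; running = −1816.5046
Stage 4 [69T→69T]: ω = 1816.5046×69/69 = 1816.5046 rpm, dir flips to +; running = +1816.5046
Stage 5 [96T→67T]: ω = 1816.5046×96/67 = 2602.7529 rpm, dir flips to −; running = −2602.7529
Stage 6 [62T→87T]: ω = 2602.7529×62/87 = 1854.8354 rpm, dir flips to +; running = +1854.8354

+1854.8354 rpm (same as input, |ω| = 1854.8354 rpm)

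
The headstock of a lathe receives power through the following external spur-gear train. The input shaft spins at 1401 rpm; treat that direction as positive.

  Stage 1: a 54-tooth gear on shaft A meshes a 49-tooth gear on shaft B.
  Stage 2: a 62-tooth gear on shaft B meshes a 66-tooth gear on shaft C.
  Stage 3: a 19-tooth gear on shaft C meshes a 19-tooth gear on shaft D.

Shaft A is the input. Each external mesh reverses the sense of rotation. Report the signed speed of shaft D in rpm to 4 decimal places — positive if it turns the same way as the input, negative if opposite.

-1450.3859 rpm (opposite to input, |ω| = 1450.3859 rpm)

Stage 1 [54T→49T]: ω = 1401.0000×54/49 = 1543.9592 rpm, dir flips to −; running = −1543.9592
Stage 2 [62T→66T]: ω = 1543.9592×62/66 = 1450.3859 rpm, dir flips to +; running = +1450.3859
Stage 3 [19T→19T]: ω = 1450.3859×19/19 = 1450.3859 rpm, dir flips to −; running = −1450.3859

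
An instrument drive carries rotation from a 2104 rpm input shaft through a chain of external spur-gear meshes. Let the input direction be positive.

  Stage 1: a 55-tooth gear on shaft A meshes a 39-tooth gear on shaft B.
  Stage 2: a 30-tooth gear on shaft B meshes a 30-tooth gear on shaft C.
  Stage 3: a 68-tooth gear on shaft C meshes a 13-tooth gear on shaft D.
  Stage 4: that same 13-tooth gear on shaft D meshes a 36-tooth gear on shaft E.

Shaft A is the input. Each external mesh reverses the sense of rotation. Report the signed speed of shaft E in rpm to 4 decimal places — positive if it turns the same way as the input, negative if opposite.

+5604.6724 rpm (same as input, |ω| = 5604.6724 rpm)

Stage 1 [55T→39T]: ω = 2104.0000×55/39 = 2967.1795 rpm, dir flips to −; running = −2967.1795
Stage 2 [30T→30T]: ω = 2967.1795×30/30 = 2967.1795 rpm, dir flips to +; running = +2967.1795
Stage 3 [68T→13T]: ω = 2967.1795×68/13 = 15520.6312 rpm, dir flips to −; running = −15520.6312
Stage 4 [13T→36T]: ω = 15520.6312×13/36 = 5604.6724 rpm, dir flips to +; running = +5604.6724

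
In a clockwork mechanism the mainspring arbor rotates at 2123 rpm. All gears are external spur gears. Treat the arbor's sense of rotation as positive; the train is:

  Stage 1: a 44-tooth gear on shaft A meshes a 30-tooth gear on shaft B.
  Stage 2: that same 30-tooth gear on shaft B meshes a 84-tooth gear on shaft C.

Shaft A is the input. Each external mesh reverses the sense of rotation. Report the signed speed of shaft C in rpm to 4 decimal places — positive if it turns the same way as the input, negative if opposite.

Stage 1 [44T→30T]: ω = 2123.0000×44/30 = 3113.7333 rpm, dir flips to −; running = −3113.7333
Stage 2 [30T→84T]: ω = 3113.7333×30/84 = 1112.0476 rpm, dir flips to +; running = +1112.0476

+1112.0476 rpm (same as input, |ω| = 1112.0476 rpm)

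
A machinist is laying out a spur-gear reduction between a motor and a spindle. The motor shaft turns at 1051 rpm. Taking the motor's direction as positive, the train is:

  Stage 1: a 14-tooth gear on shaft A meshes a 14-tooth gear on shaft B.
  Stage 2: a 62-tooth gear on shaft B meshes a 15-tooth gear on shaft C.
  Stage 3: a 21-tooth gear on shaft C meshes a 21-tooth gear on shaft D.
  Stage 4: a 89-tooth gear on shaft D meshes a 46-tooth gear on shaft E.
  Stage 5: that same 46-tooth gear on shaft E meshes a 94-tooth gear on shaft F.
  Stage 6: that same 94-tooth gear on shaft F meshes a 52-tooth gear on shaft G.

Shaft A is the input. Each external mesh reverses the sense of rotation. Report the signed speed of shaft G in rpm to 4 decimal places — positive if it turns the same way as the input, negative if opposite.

Stage 1 [14T→14T]: ω = 1051.0000×14/14 = 1051.0000 rpm, dir flips to −; running = −1051.0000
Stage 2 [62T→15T]: ω = 1051.0000×62/15 = 4344.1333 rpm, dir flips to +; running = +4344.1333
Stage 3 [21T→21T]: ω = 4344.1333×21/21 = 4344.1333 rpm, dir flips to −; running = −4344.1333
Stage 4 [89T→46T]: ω = 4344.1333×89/46 = 8404.9536 rpm, dir flips to +; running = +8404.9536
Stage 5 [46T→94T]: ω = 8404.9536×46/94 = 4113.0624 rpm, dir flips to −; running = −4113.0624
Stage 6 [94T→52T]: ω = 4113.0624×94/52 = 7435.1513 rpm, dir flips to +; running = +7435.1513

+7435.1513 rpm (same as input, |ω| = 7435.1513 rpm)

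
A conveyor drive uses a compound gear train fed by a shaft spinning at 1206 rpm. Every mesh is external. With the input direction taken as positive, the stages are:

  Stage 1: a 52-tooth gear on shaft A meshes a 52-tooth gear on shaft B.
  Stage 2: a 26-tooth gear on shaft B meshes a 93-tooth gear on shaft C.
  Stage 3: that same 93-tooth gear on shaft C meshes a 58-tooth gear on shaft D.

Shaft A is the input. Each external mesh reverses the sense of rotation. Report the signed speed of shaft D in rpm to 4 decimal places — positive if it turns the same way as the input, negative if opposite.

-540.6207 rpm (opposite to input, |ω| = 540.6207 rpm)

Stage 1 [52T→52T]: ω = 1206.0000×52/52 = 1206.0000 rpm, dir flips to −; running = −1206.0000
Stage 2 [26T→93T]: ω = 1206.0000×26/93 = 337.1613 rpm, dir flips to +; running = +337.1613
Stage 3 [93T→58T]: ω = 337.1613×93/58 = 540.6207 rpm, dir flips to −; running = −540.6207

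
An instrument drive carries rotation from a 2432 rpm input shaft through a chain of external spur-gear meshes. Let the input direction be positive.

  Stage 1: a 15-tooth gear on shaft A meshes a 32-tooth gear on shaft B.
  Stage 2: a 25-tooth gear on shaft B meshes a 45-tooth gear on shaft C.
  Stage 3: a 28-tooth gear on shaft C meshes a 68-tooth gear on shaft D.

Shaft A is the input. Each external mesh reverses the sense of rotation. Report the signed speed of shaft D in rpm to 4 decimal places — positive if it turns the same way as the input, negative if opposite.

Stage 1 [15T→32T]: ω = 2432.0000×15/32 = 1140.0000 rpm, dir flips to −; running = −1140.0000
Stage 2 [25T→45T]: ω = 1140.0000×25/45 = 633.3333 rpm, dir flips to +; running = +633.3333
Stage 3 [28T→68T]: ω = 633.3333×28/68 = 260.7843 rpm, dir flips to −; running = −260.7843

-260.7843 rpm (opposite to input, |ω| = 260.7843 rpm)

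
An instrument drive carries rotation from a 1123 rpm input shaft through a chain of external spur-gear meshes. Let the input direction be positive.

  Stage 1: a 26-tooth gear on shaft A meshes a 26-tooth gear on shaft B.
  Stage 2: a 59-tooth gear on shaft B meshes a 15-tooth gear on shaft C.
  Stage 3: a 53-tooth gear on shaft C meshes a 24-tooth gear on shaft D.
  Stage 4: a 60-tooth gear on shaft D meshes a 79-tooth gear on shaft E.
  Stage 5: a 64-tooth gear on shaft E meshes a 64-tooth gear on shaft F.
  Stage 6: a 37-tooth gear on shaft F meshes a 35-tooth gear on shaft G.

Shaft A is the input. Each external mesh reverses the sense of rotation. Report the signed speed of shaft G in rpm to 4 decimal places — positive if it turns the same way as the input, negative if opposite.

Stage 1 [26T→26T]: ω = 1123.0000×26/26 = 1123.0000 rpm, dir flips to −; running = −1123.0000
Stage 2 [59T→15T]: ω = 1123.0000×59/15 = 4417.1333 rpm, dir flips to +; running = +4417.1333
Stage 3 [53T→24T]: ω = 4417.1333×53/24 = 9754.5028 rpm, dir flips to −; running = −9754.5028
Stage 4 [60T→79T]: ω = 9754.5028×60/79 = 7408.4831 rpm, dir flips to +; running = +7408.4831
Stage 5 [64T→64T]: ω = 7408.4831×64/64 = 7408.4831 rpm, dir flips to −; running = −7408.4831
Stage 6 [37T→35T]: ω = 7408.4831×37/35 = 7831.8250 rpm, dir flips to +; running = +7831.8250

+7831.8250 rpm (same as input, |ω| = 7831.8250 rpm)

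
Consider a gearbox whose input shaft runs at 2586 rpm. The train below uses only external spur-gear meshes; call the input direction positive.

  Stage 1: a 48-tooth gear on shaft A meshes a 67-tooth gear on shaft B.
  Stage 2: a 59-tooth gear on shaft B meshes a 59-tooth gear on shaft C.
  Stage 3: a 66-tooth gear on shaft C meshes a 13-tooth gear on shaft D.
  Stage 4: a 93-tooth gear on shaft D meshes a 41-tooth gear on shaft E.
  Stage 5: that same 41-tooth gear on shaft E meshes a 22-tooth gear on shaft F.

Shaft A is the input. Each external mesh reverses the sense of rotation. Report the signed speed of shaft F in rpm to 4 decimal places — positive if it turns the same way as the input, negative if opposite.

-39760.8634 rpm (opposite to input, |ω| = 39760.8634 rpm)

Stage 1 [48T→67T]: ω = 2586.0000×48/67 = 1852.6567 rpm, dir flips to −; running = −1852.6567
Stage 2 [59T→59T]: ω = 1852.6567×59/59 = 1852.6567 rpm, dir flips to +; running = +1852.6567
Stage 3 [66T→13T]: ω = 1852.6567×66/13 = 9405.7956 rpm, dir flips to −; running = −9405.7956
Stage 4 [93T→41T]: ω = 9405.7956×93/41 = 21335.0974 rpm, dir flips to +; running = +21335.0974
Stage 5 [41T→22T]: ω = 21335.0974×41/22 = 39760.8634 rpm, dir flips to −; running = −39760.8634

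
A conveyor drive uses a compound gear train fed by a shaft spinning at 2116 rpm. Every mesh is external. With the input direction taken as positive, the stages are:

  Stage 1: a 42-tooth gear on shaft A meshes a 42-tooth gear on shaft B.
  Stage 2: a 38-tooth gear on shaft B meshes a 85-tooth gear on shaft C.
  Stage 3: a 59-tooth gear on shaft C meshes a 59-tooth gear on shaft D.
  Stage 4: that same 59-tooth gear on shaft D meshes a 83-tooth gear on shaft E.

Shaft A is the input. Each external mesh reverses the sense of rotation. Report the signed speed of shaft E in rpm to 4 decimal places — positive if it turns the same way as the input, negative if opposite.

Stage 1 [42T→42T]: ω = 2116.0000×42/42 = 2116.0000 rpm, dir flips to −; running = −2116.0000
Stage 2 [38T→85T]: ω = 2116.0000×38/85 = 945.9765 rpm, dir flips to +; running = +945.9765
Stage 3 [59T→59T]: ω = 945.9765×59/59 = 945.9765 rpm, dir flips to −; running = −945.9765
Stage 4 [59T→83T]: ω = 945.9765×59/83 = 672.4411 rpm, dir flips to +; running = +672.4411

+672.4411 rpm (same as input, |ω| = 672.4411 rpm)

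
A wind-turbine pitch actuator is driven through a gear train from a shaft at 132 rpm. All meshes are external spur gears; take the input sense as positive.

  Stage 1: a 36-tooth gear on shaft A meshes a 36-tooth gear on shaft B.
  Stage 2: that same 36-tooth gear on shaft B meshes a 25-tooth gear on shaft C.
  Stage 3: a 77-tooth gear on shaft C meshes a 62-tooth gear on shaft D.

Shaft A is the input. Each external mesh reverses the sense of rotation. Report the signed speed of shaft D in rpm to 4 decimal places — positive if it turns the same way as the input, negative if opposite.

-236.0671 rpm (opposite to input, |ω| = 236.0671 rpm)

Stage 1 [36T→36T]: ω = 132.0000×36/36 = 132.0000 rpm, dir flips to −; running = −132.0000
Stage 2 [36T→25T]: ω = 132.0000×36/25 = 190.0800 rpm, dir flips to +; running = +190.0800
Stage 3 [77T→62T]: ω = 190.0800×77/62 = 236.0671 rpm, dir flips to −; running = −236.0671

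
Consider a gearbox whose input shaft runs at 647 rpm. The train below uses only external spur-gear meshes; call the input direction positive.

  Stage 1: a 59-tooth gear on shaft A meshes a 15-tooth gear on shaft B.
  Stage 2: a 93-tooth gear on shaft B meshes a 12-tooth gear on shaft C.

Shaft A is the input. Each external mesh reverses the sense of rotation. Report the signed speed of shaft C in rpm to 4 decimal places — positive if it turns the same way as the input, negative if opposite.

Stage 1 [59T→15T]: ω = 647.0000×59/15 = 2544.8667 rpm, dir flips to −; running = −2544.8667
Stage 2 [93T→12T]: ω = 2544.8667×93/12 = 19722.7167 rpm, dir flips to +; running = +19722.7167

+19722.7167 rpm (same as input, |ω| = 19722.7167 rpm)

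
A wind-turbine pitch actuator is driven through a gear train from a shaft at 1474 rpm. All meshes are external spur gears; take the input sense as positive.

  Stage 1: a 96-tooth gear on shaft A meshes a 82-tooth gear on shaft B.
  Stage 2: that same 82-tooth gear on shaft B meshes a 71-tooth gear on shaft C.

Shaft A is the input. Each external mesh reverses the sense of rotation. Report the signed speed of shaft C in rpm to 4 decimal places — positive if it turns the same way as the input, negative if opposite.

+1993.0141 rpm (same as input, |ω| = 1993.0141 rpm)

Stage 1 [96T→82T]: ω = 1474.0000×96/82 = 1725.6585 rpm, dir flips to −; running = −1725.6585
Stage 2 [82T→71T]: ω = 1725.6585×82/71 = 1993.0141 rpm, dir flips to +; running = +1993.0141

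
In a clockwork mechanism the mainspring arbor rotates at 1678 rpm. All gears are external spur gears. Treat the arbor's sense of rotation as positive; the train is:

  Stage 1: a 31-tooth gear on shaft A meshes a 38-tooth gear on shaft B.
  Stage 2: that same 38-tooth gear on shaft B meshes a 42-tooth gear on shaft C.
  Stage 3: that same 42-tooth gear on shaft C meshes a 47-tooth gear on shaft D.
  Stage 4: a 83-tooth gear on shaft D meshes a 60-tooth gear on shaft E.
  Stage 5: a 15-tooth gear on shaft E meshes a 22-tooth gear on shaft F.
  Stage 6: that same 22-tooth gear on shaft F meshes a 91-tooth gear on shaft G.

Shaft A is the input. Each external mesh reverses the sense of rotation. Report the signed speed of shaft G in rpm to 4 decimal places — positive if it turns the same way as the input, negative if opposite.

+252.3670 rpm (same as input, |ω| = 252.3670 rpm)

Stage 1 [31T→38T]: ω = 1678.0000×31/38 = 1368.8947 rpm, dir flips to −; running = −1368.8947
Stage 2 [38T→42T]: ω = 1368.8947×38/42 = 1238.5238 rpm, dir flips to +; running = +1238.5238
Stage 3 [42T→47T]: ω = 1238.5238×42/47 = 1106.7660 rpm, dir flips to −; running = −1106.7660
Stage 4 [83T→60T]: ω = 1106.7660×83/60 = 1531.0262 rpm, dir flips to +; running = +1531.0262
Stage 5 [15T→22T]: ω = 1531.0262×15/22 = 1043.8815 rpm, dir flips to −; running = −1043.8815
Stage 6 [22T→91T]: ω = 1043.8815×22/91 = 252.3670 rpm, dir flips to +; running = +252.3670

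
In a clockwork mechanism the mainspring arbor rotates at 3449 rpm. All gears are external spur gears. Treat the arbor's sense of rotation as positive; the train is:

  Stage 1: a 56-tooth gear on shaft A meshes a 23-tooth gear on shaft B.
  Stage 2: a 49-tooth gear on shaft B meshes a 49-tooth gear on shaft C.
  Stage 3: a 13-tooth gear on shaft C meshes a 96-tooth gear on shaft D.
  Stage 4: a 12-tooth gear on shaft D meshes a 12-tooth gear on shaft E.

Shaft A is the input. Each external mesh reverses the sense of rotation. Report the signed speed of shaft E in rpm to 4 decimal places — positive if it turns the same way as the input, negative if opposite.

+1137.1703 rpm (same as input, |ω| = 1137.1703 rpm)

Stage 1 [56T→23T]: ω = 3449.0000×56/23 = 8397.5652 rpm, dir flips to −; running = −8397.5652
Stage 2 [49T→49T]: ω = 8397.5652×49/49 = 8397.5652 rpm, dir flips to +; running = +8397.5652
Stage 3 [13T→96T]: ω = 8397.5652×13/96 = 1137.1703 rpm, dir flips to −; running = −1137.1703
Stage 4 [12T→12T]: ω = 1137.1703×12/12 = 1137.1703 rpm, dir flips to +; running = +1137.1703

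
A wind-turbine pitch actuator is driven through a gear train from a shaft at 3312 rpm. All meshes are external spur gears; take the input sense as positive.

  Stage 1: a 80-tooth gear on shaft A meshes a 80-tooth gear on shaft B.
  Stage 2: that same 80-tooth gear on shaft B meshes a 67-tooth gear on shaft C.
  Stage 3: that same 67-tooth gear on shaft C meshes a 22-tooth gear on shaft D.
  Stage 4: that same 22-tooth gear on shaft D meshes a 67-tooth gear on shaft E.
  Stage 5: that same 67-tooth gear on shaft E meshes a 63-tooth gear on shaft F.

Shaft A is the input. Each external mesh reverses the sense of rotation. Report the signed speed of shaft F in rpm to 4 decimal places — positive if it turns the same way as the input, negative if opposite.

-4205.7143 rpm (opposite to input, |ω| = 4205.7143 rpm)

Stage 1 [80T→80T]: ω = 3312.0000×80/80 = 3312.0000 rpm, dir flips to −; running = −3312.0000
Stage 2 [80T→67T]: ω = 3312.0000×80/67 = 3954.6269 rpm, dir flips to +; running = +3954.6269
Stage 3 [67T→22T]: ω = 3954.6269×67/22 = 12043.6364 rpm, dir flips to −; running = −12043.6364
Stage 4 [22T→67T]: ω = 12043.6364×22/67 = 3954.6269 rpm, dir flips to +; running = +3954.6269
Stage 5 [67T→63T]: ω = 3954.6269×67/63 = 4205.7143 rpm, dir flips to −; running = −4205.7143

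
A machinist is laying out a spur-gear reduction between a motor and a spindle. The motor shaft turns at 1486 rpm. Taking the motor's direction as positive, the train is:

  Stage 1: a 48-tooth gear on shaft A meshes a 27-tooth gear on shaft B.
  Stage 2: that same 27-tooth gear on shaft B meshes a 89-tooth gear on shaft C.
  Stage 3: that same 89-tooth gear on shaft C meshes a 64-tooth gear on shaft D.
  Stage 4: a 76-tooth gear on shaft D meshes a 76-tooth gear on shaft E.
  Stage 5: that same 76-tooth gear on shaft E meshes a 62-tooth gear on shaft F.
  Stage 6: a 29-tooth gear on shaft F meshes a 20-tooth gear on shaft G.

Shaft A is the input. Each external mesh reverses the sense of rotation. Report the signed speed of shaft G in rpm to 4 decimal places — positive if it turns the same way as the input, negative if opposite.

+1980.9339 rpm (same as input, |ω| = 1980.9339 rpm)

Stage 1 [48T→27T]: ω = 1486.0000×48/27 = 2641.7778 rpm, dir flips to −; running = −2641.7778
Stage 2 [27T→89T]: ω = 2641.7778×27/89 = 801.4382 rpm, dir flips to +; running = +801.4382
Stage 3 [89T→64T]: ω = 801.4382×89/64 = 1114.5000 rpm, dir flips to −; running = −1114.5000
Stage 4 [76T→76T]: ω = 1114.5000×76/76 = 1114.5000 rpm, dir flips to +; running = +1114.5000
Stage 5 [76T→62T]: ω = 1114.5000×76/62 = 1366.1613 rpm, dir flips to −; running = −1366.1613
Stage 6 [29T→20T]: ω = 1366.1613×29/20 = 1980.9339 rpm, dir flips to +; running = +1980.9339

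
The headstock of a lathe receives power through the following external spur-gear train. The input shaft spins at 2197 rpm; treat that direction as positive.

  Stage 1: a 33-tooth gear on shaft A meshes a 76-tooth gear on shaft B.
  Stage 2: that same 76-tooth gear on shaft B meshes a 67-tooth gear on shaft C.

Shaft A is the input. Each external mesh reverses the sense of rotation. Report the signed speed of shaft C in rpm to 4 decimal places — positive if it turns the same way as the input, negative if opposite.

+1082.1045 rpm (same as input, |ω| = 1082.1045 rpm)

Stage 1 [33T→76T]: ω = 2197.0000×33/76 = 953.9605 rpm, dir flips to −; running = −953.9605
Stage 2 [76T→67T]: ω = 953.9605×76/67 = 1082.1045 rpm, dir flips to +; running = +1082.1045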